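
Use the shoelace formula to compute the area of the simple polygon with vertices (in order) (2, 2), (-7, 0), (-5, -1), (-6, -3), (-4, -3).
Area = 17

Shoelace formula: Area = (1/2) |Σ_i (x_i · y_{i+1} − x_{i+1} · y_i)| (indices mod n). Compute each cross term:
  (2)(0) − (-7)(2) = 14
  (-7)(-1) − (-5)(0) = 7
  (-5)(-3) − (-6)(-1) = 9
  (-6)(-3) − (-4)(-3) = 6
  (-4)(2) − (2)(-3) = -2
Sum = 34, so (signed) Area = 34/2 = 17, |Area| = 17.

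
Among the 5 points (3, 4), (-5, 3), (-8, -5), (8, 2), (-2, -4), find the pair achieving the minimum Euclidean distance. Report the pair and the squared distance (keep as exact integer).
Pair = ((3, 4), (8, 2)); squared distance = 29

Compute all C(5, 2) = 10 pairwise squared distances (x_i − x_j)² + (y_i − y_j)². The minimum is 29, attained by the pair ((3, 4), (8, 2)).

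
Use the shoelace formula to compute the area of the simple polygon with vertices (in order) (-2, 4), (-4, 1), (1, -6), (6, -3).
Area = 44

Shoelace formula: Area = (1/2) |Σ_i (x_i · y_{i+1} − x_{i+1} · y_i)| (indices mod n). Compute each cross term:
  (-2)(1) − (-4)(4) = 14
  (-4)(-6) − (1)(1) = 23
  (1)(-3) − (6)(-6) = 33
  (6)(4) − (-2)(-3) = 18
Sum = 88, so (signed) Area = 88/2 = 44, |Area| = 44.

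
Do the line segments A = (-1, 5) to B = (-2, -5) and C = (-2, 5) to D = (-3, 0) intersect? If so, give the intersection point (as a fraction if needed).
No (intersection of containing lines falls outside at least one segment)

Parametrize and solve: t = -1, s = -2. At least one of these is outside [0, 1], so the segments do not intersect.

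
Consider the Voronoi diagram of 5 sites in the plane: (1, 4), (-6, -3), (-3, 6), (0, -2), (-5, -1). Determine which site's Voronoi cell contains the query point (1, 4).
Nearest site = (1, 4)

The Voronoi cell of site s contains exactly those query points closer to s than to any other site. Compute squared distances from q = (1, 4) to each site:
  (1 − 1)² + (4 − 4)² = 0
  (-3 − 1)² + (6 − 4)² = 20
  (0 − 1)² + (-2 − 4)² = 37
  (-5 − 1)² + (-1 − 4)² = 61
  (-6 − 1)² + (-3 − 4)² = 98
Minimum is attained by (1, 4), so q lies in its Voronoi cell.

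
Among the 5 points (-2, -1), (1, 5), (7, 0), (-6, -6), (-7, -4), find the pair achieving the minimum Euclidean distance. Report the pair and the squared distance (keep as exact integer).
Pair = ((-6, -6), (-7, -4)); squared distance = 5

Compute all C(5, 2) = 10 pairwise squared distances (x_i − x_j)² + (y_i − y_j)². The minimum is 5, attained by the pair ((-6, -6), (-7, -4)).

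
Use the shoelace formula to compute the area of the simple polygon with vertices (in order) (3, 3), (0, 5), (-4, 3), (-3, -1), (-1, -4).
Area = 34

Shoelace formula: Area = (1/2) |Σ_i (x_i · y_{i+1} − x_{i+1} · y_i)| (indices mod n). Compute each cross term:
  (3)(5) − (0)(3) = 15
  (0)(3) − (-4)(5) = 20
  (-4)(-1) − (-3)(3) = 13
  (-3)(-4) − (-1)(-1) = 11
  (-1)(3) − (3)(-4) = 9
Sum = 68, so (signed) Area = 68/2 = 34, |Area| = 34.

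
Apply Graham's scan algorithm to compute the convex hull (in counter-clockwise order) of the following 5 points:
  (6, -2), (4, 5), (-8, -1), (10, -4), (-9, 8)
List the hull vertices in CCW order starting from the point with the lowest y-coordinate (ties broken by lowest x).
Hull (CCW) = [(10, -4), (4, 5), (-9, 8), (-8, -1)]

Graham scan procedure:
  1. Find the pivot p₀ = point with lowest y (tie → lowest x): (10, -4).
  2. Sort the remaining points by polar angle around p₀.
  3. Walk through sorted points, maintaining a stack; pop the top while the last three entries make a non-left turn (cross product ≤ 0).
  4. Final stack is the convex hull in CCW order: (10, -4), (4, 5), (-9, 8), (-8, -1).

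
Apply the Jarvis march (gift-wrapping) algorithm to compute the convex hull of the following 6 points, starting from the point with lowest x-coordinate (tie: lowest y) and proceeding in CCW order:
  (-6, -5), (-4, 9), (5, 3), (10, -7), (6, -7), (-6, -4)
Hull (CCW) = [(-6, -5), (6, -7), (10, -7), (5, 3), (-4, 9), (-6, -4)]

Jarvis march: at each step, from the current hull vertex p, select the next vertex q as the point such that every other point lies strictly to the left of (or on) the directed line p → q. (Equivalently: for every other point r, the cross product (q − p) × (r − p) ≥ 0.)
Starting point (lowest x, tie lowest y): (-6, -5). Wrap until returning to start. Resulting hull: (-6, -5), (6, -7), (10, -7), (5, 3), (-4, 9), (-6, -4).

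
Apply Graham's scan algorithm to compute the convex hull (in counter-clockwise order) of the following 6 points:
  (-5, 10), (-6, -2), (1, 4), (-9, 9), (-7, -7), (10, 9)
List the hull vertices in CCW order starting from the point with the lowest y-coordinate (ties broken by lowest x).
Hull (CCW) = [(-7, -7), (10, 9), (-5, 10), (-9, 9)]

Graham scan procedure:
  1. Find the pivot p₀ = point with lowest y (tie → lowest x): (-7, -7).
  2. Sort the remaining points by polar angle around p₀.
  3. Walk through sorted points, maintaining a stack; pop the top while the last three entries make a non-left turn (cross product ≤ 0).
  4. Final stack is the convex hull in CCW order: (-7, -7), (10, 9), (-5, 10), (-9, 9).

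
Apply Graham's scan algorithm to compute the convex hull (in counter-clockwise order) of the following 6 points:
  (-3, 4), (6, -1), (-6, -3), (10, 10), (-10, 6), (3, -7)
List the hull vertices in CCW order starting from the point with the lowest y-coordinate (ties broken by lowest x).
Hull (CCW) = [(3, -7), (6, -1), (10, 10), (-10, 6), (-6, -3)]

Graham scan procedure:
  1. Find the pivot p₀ = point with lowest y (tie → lowest x): (3, -7).
  2. Sort the remaining points by polar angle around p₀.
  3. Walk through sorted points, maintaining a stack; pop the top while the last three entries make a non-left turn (cross product ≤ 0).
  4. Final stack is the convex hull in CCW order: (3, -7), (6, -1), (10, 10), (-10, 6), (-6, -3).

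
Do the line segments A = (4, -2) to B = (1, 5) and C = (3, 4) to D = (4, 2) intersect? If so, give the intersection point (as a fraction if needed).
No (intersection of containing lines falls outside at least one segment)

Parametrize and solve: t = 4, s = -11. At least one of these is outside [0, 1], so the segments do not intersect.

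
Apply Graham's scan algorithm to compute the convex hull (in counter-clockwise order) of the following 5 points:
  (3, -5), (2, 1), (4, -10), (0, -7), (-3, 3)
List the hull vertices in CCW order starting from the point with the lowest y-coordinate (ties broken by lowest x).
Hull (CCW) = [(4, -10), (2, 1), (-3, 3), (0, -7)]

Graham scan procedure:
  1. Find the pivot p₀ = point with lowest y (tie → lowest x): (4, -10).
  2. Sort the remaining points by polar angle around p₀.
  3. Walk through sorted points, maintaining a stack; pop the top while the last three entries make a non-left turn (cross product ≤ 0).
  4. Final stack is the convex hull in CCW order: (4, -10), (2, 1), (-3, 3), (0, -7).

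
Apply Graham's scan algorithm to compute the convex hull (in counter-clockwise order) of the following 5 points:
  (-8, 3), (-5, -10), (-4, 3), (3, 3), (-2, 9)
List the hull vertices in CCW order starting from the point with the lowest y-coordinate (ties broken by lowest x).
Hull (CCW) = [(-5, -10), (3, 3), (-2, 9), (-8, 3)]

Graham scan procedure:
  1. Find the pivot p₀ = point with lowest y (tie → lowest x): (-5, -10).
  2. Sort the remaining points by polar angle around p₀.
  3. Walk through sorted points, maintaining a stack; pop the top while the last three entries make a non-left turn (cross product ≤ 0).
  4. Final stack is the convex hull in CCW order: (-5, -10), (3, 3), (-2, 9), (-8, 3).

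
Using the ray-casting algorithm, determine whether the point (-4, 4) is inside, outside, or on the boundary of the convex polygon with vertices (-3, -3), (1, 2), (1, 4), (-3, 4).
The point (-4, 4) lies strictly outside the polygon

Cast a horizontal ray to the right from the query point and count how many polygon edges it crosses (each edge strictly once or zero times, handled with the usual half-open convention). 
Parity of crossings → even ⇒ outside.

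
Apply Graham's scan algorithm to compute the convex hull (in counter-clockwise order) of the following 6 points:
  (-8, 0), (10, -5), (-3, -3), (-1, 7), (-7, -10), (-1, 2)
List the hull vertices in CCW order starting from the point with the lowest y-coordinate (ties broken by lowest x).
Hull (CCW) = [(-7, -10), (10, -5), (-1, 7), (-8, 0)]

Graham scan procedure:
  1. Find the pivot p₀ = point with lowest y (tie → lowest x): (-7, -10).
  2. Sort the remaining points by polar angle around p₀.
  3. Walk through sorted points, maintaining a stack; pop the top while the last three entries make a non-left turn (cross product ≤ 0).
  4. Final stack is the convex hull in CCW order: (-7, -10), (10, -5), (-1, 7), (-8, 0).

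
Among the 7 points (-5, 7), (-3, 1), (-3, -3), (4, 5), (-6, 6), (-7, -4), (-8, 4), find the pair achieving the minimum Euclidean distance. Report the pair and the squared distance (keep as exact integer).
Pair = ((-5, 7), (-6, 6)); squared distance = 2

Compute all C(7, 2) = 21 pairwise squared distances (x_i − x_j)² + (y_i − y_j)². The minimum is 2, attained by the pair ((-5, 7), (-6, 6)).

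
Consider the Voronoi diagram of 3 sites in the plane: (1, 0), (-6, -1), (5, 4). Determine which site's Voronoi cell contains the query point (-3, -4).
Nearest site = (-6, -1)

The Voronoi cell of site s contains exactly those query points closer to s than to any other site. Compute squared distances from q = (-3, -4) to each site:
  (-6 − -3)² + (-1 − -4)² = 18
  (1 − -3)² + (0 − -4)² = 32
  (5 − -3)² + (4 − -4)² = 128
Minimum is attained by (-6, -1), so q lies in its Voronoi cell.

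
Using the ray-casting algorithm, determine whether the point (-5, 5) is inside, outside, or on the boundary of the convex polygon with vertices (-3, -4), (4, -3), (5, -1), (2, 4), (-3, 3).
The point (-5, 5) lies strictly outside the polygon

Cast a horizontal ray to the right from the query point and count how many polygon edges it crosses (each edge strictly once or zero times, handled with the usual half-open convention). 
Parity of crossings → even ⇒ outside.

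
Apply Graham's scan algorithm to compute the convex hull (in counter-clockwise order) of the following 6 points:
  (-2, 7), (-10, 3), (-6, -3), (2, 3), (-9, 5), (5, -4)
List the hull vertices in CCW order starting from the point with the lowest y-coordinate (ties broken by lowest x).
Hull (CCW) = [(5, -4), (2, 3), (-2, 7), (-9, 5), (-10, 3), (-6, -3)]

Graham scan procedure:
  1. Find the pivot p₀ = point with lowest y (tie → lowest x): (5, -4).
  2. Sort the remaining points by polar angle around p₀.
  3. Walk through sorted points, maintaining a stack; pop the top while the last three entries make a non-left turn (cross product ≤ 0).
  4. Final stack is the convex hull in CCW order: (5, -4), (2, 3), (-2, 7), (-9, 5), (-10, 3), (-6, -3).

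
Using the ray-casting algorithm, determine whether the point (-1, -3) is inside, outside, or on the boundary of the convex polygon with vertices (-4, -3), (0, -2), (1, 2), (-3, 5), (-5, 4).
The point (-1, -3) lies strictly outside the polygon

Cast a horizontal ray to the right from the query point and count how many polygon edges it crosses (each edge strictly once or zero times, handled with the usual half-open convention). 
Parity of crossings → even ⇒ outside.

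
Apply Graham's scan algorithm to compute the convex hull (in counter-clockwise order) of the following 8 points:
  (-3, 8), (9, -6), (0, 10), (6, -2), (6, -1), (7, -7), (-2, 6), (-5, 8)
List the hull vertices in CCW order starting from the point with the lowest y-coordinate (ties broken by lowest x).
Hull (CCW) = [(7, -7), (9, -6), (0, 10), (-5, 8)]

Graham scan procedure:
  1. Find the pivot p₀ = point with lowest y (tie → lowest x): (7, -7).
  2. Sort the remaining points by polar angle around p₀.
  3. Walk through sorted points, maintaining a stack; pop the top while the last three entries make a non-left turn (cross product ≤ 0).
  4. Final stack is the convex hull in CCW order: (7, -7), (9, -6), (0, 10), (-5, 8).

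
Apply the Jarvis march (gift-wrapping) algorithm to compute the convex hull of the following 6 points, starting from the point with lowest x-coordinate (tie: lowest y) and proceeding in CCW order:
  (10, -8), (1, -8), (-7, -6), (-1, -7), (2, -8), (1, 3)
Hull (CCW) = [(-7, -6), (1, -8), (10, -8), (1, 3)]

Jarvis march: at each step, from the current hull vertex p, select the next vertex q as the point such that every other point lies strictly to the left of (or on) the directed line p → q. (Equivalently: for every other point r, the cross product (q − p) × (r − p) ≥ 0.)
Starting point (lowest x, tie lowest y): (-7, -6). Wrap until returning to start. Resulting hull: (-7, -6), (1, -8), (10, -8), (1, 3).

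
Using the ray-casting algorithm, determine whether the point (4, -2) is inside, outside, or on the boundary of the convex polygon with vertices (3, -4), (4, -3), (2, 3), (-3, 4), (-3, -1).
The point (4, -2) lies strictly outside the polygon

Cast a horizontal ray to the right from the query point and count how many polygon edges it crosses (each edge strictly once or zero times, handled with the usual half-open convention). 
Parity of crossings → even ⇒ outside.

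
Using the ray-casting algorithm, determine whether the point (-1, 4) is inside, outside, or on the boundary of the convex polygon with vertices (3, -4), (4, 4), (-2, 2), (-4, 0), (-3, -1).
The point (-1, 4) lies strictly outside the polygon

Cast a horizontal ray to the right from the query point and count how many polygon edges it crosses (each edge strictly once or zero times, handled with the usual half-open convention). 
Parity of crossings → even ⇒ outside.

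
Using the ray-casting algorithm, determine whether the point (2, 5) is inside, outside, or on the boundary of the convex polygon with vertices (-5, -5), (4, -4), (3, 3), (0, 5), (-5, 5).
The point (2, 5) lies strictly outside the polygon

Cast a horizontal ray to the right from the query point and count how many polygon edges it crosses (each edge strictly once or zero times, handled with the usual half-open convention). 
Parity of crossings → even ⇒ outside.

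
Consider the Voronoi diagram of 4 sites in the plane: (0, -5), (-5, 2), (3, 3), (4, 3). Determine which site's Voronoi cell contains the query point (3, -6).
Nearest site = (0, -5)

The Voronoi cell of site s contains exactly those query points closer to s than to any other site. Compute squared distances from q = (3, -6) to each site:
  (0 − 3)² + (-5 − -6)² = 10
  (3 − 3)² + (3 − -6)² = 81
  (4 − 3)² + (3 − -6)² = 82
  (-5 − 3)² + (2 − -6)² = 128
Minimum is attained by (0, -5), so q lies in its Voronoi cell.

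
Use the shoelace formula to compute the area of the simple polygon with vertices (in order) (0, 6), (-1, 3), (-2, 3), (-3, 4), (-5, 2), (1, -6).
Area = 29

Shoelace formula: Area = (1/2) |Σ_i (x_i · y_{i+1} − x_{i+1} · y_i)| (indices mod n). Compute each cross term:
  (0)(3) − (-1)(6) = 6
  (-1)(3) − (-2)(3) = 3
  (-2)(4) − (-3)(3) = 1
  (-3)(2) − (-5)(4) = 14
  (-5)(-6) − (1)(2) = 28
  (1)(6) − (0)(-6) = 6
Sum = 58, so (signed) Area = 58/2 = 29, |Area| = 29.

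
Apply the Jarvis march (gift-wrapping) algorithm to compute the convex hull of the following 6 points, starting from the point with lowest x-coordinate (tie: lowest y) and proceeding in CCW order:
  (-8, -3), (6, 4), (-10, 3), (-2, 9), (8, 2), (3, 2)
Hull (CCW) = [(-10, 3), (-8, -3), (8, 2), (6, 4), (-2, 9)]

Jarvis march: at each step, from the current hull vertex p, select the next vertex q as the point such that every other point lies strictly to the left of (or on) the directed line p → q. (Equivalently: for every other point r, the cross product (q − p) × (r − p) ≥ 0.)
Starting point (lowest x, tie lowest y): (-10, 3). Wrap until returning to start. Resulting hull: (-10, 3), (-8, -3), (8, 2), (6, 4), (-2, 9).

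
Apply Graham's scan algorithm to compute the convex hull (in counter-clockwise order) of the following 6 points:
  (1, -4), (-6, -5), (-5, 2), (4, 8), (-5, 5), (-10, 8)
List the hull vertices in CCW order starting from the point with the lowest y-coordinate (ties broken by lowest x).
Hull (CCW) = [(-6, -5), (1, -4), (4, 8), (-10, 8)]

Graham scan procedure:
  1. Find the pivot p₀ = point with lowest y (tie → lowest x): (-6, -5).
  2. Sort the remaining points by polar angle around p₀.
  3. Walk through sorted points, maintaining a stack; pop the top while the last three entries make a non-left turn (cross product ≤ 0).
  4. Final stack is the convex hull in CCW order: (-6, -5), (1, -4), (4, 8), (-10, 8).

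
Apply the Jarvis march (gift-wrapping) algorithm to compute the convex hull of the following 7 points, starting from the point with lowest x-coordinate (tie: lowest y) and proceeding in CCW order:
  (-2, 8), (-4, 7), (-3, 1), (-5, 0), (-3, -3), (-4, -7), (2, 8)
Hull (CCW) = [(-5, 0), (-4, -7), (2, 8), (-2, 8), (-4, 7)]

Jarvis march: at each step, from the current hull vertex p, select the next vertex q as the point such that every other point lies strictly to the left of (or on) the directed line p → q. (Equivalently: for every other point r, the cross product (q − p) × (r − p) ≥ 0.)
Starting point (lowest x, tie lowest y): (-5, 0). Wrap until returning to start. Resulting hull: (-5, 0), (-4, -7), (2, 8), (-2, 8), (-4, 7).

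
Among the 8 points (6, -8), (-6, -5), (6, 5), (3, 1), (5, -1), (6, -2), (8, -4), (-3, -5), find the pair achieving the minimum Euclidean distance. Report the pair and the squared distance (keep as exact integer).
Pair = ((5, -1), (6, -2)); squared distance = 2

Compute all C(8, 2) = 28 pairwise squared distances (x_i − x_j)² + (y_i − y_j)². The minimum is 2, attained by the pair ((5, -1), (6, -2)).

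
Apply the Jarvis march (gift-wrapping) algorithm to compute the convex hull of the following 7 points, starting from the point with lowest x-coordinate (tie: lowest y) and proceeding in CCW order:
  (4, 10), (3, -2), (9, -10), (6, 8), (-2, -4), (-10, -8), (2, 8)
Hull (CCW) = [(-10, -8), (9, -10), (6, 8), (4, 10), (2, 8)]

Jarvis march: at each step, from the current hull vertex p, select the next vertex q as the point such that every other point lies strictly to the left of (or on) the directed line p → q. (Equivalently: for every other point r, the cross product (q − p) × (r − p) ≥ 0.)
Starting point (lowest x, tie lowest y): (-10, -8). Wrap until returning to start. Resulting hull: (-10, -8), (9, -10), (6, 8), (4, 10), (2, 8).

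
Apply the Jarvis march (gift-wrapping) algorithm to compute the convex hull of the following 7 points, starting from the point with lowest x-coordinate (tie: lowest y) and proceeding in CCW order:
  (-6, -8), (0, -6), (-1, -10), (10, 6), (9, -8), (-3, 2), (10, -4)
Hull (CCW) = [(-6, -8), (-1, -10), (9, -8), (10, -4), (10, 6), (-3, 2)]

Jarvis march: at each step, from the current hull vertex p, select the next vertex q as the point such that every other point lies strictly to the left of (or on) the directed line p → q. (Equivalently: for every other point r, the cross product (q − p) × (r − p) ≥ 0.)
Starting point (lowest x, tie lowest y): (-6, -8). Wrap until returning to start. Resulting hull: (-6, -8), (-1, -10), (9, -8), (10, -4), (10, 6), (-3, 2).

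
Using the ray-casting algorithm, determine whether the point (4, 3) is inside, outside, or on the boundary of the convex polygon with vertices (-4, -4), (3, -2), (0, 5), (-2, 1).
The point (4, 3) lies strictly outside the polygon

Cast a horizontal ray to the right from the query point and count how many polygon edges it crosses (each edge strictly once or zero times, handled with the usual half-open convention). 
Parity of crossings → even ⇒ outside.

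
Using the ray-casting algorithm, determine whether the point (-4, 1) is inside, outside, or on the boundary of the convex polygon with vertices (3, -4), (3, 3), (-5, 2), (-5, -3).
The point (-4, 1) lies strictly inside the polygon

Cast a horizontal ray to the right from the query point and count how many polygon edges it crosses (each edge strictly once or zero times, handled with the usual half-open convention). 
Parity of crossings → odd ⇒ inside.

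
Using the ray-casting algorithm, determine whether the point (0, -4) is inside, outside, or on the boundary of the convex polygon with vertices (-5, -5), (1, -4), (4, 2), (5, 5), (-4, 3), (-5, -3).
The point (0, -4) lies strictly inside the polygon

Cast a horizontal ray to the right from the query point and count how many polygon edges it crosses (each edge strictly once or zero times, handled with the usual half-open convention). 
Parity of crossings → odd ⇒ inside.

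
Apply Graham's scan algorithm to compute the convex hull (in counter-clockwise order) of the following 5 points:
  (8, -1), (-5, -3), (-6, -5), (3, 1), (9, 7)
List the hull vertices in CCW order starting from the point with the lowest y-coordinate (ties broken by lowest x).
Hull (CCW) = [(-6, -5), (8, -1), (9, 7), (-5, -3)]

Graham scan procedure:
  1. Find the pivot p₀ = point with lowest y (tie → lowest x): (-6, -5).
  2. Sort the remaining points by polar angle around p₀.
  3. Walk through sorted points, maintaining a stack; pop the top while the last three entries make a non-left turn (cross product ≤ 0).
  4. Final stack is the convex hull in CCW order: (-6, -5), (8, -1), (9, 7), (-5, -3).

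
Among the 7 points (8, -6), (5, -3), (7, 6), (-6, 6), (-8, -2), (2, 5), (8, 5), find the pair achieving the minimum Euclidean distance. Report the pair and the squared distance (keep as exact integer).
Pair = ((7, 6), (8, 5)); squared distance = 2

Compute all C(7, 2) = 21 pairwise squared distances (x_i − x_j)² + (y_i − y_j)². The minimum is 2, attained by the pair ((7, 6), (8, 5)).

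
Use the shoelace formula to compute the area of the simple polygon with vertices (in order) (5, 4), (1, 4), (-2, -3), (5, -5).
Area = 91/2

Shoelace formula: Area = (1/2) |Σ_i (x_i · y_{i+1} − x_{i+1} · y_i)| (indices mod n). Compute each cross term:
  (5)(4) − (1)(4) = 16
  (1)(-3) − (-2)(4) = 5
  (-2)(-5) − (5)(-3) = 25
  (5)(4) − (5)(-5) = 45
Sum = 91, so (signed) Area = 91/2 = 91/2, |Area| = 91/2.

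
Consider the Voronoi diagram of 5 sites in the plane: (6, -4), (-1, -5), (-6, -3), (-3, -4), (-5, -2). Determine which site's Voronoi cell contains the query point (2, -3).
Nearest site = (-1, -5)

The Voronoi cell of site s contains exactly those query points closer to s than to any other site. Compute squared distances from q = (2, -3) to each site:
  (-1 − 2)² + (-5 − -3)² = 13
  (6 − 2)² + (-4 − -3)² = 17
  (-3 − 2)² + (-4 − -3)² = 26
  (-5 − 2)² + (-2 − -3)² = 50
  (-6 − 2)² + (-3 − -3)² = 64
Minimum is attained by (-1, -5), so q lies in its Voronoi cell.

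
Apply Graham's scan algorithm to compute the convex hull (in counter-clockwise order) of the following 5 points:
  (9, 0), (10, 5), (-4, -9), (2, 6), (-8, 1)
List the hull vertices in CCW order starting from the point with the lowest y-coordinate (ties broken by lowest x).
Hull (CCW) = [(-4, -9), (9, 0), (10, 5), (2, 6), (-8, 1)]

Graham scan procedure:
  1. Find the pivot p₀ = point with lowest y (tie → lowest x): (-4, -9).
  2. Sort the remaining points by polar angle around p₀.
  3. Walk through sorted points, maintaining a stack; pop the top while the last three entries make a non-left turn (cross product ≤ 0).
  4. Final stack is the convex hull in CCW order: (-4, -9), (9, 0), (10, 5), (2, 6), (-8, 1).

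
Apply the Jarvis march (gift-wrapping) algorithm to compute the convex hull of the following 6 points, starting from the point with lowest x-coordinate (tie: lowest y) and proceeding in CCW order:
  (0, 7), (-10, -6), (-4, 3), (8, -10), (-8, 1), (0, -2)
Hull (CCW) = [(-10, -6), (8, -10), (0, 7), (-8, 1)]

Jarvis march: at each step, from the current hull vertex p, select the next vertex q as the point such that every other point lies strictly to the left of (or on) the directed line p → q. (Equivalently: for every other point r, the cross product (q − p) × (r − p) ≥ 0.)
Starting point (lowest x, tie lowest y): (-10, -6). Wrap until returning to start. Resulting hull: (-10, -6), (8, -10), (0, 7), (-8, 1).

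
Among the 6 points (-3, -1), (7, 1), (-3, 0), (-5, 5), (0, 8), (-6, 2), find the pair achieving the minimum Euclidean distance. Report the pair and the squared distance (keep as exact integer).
Pair = ((-3, -1), (-3, 0)); squared distance = 1

Compute all C(6, 2) = 15 pairwise squared distances (x_i − x_j)² + (y_i − y_j)². The minimum is 1, attained by the pair ((-3, -1), (-3, 0)).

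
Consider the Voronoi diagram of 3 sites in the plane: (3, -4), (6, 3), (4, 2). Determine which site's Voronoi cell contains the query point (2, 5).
Nearest site = (4, 2)

The Voronoi cell of site s contains exactly those query points closer to s than to any other site. Compute squared distances from q = (2, 5) to each site:
  (4 − 2)² + (2 − 5)² = 13
  (6 − 2)² + (3 − 5)² = 20
  (3 − 2)² + (-4 − 5)² = 82
Minimum is attained by (4, 2), so q lies in its Voronoi cell.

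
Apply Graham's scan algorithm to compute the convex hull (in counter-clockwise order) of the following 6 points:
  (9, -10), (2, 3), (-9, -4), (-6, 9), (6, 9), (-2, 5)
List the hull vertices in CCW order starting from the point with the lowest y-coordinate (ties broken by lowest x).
Hull (CCW) = [(9, -10), (6, 9), (-6, 9), (-9, -4)]

Graham scan procedure:
  1. Find the pivot p₀ = point with lowest y (tie → lowest x): (9, -10).
  2. Sort the remaining points by polar angle around p₀.
  3. Walk through sorted points, maintaining a stack; pop the top while the last three entries make a non-left turn (cross product ≤ 0).
  4. Final stack is the convex hull in CCW order: (9, -10), (6, 9), (-6, 9), (-9, -4).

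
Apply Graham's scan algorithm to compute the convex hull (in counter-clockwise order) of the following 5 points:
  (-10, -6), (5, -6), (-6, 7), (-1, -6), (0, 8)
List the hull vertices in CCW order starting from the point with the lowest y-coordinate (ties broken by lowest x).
Hull (CCW) = [(-10, -6), (5, -6), (0, 8), (-6, 7)]

Graham scan procedure:
  1. Find the pivot p₀ = point with lowest y (tie → lowest x): (-10, -6).
  2. Sort the remaining points by polar angle around p₀.
  3. Walk through sorted points, maintaining a stack; pop the top while the last three entries make a non-left turn (cross product ≤ 0).
  4. Final stack is the convex hull in CCW order: (-10, -6), (5, -6), (0, 8), (-6, 7).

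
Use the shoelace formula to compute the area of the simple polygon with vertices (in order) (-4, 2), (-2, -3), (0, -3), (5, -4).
Area = 31/2

Shoelace formula: Area = (1/2) |Σ_i (x_i · y_{i+1} − x_{i+1} · y_i)| (indices mod n). Compute each cross term:
  (-4)(-3) − (-2)(2) = 16
  (-2)(-3) − (0)(-3) = 6
  (0)(-4) − (5)(-3) = 15
  (5)(2) − (-4)(-4) = -6
Sum = 31, so (signed) Area = 31/2 = 31/2, |Area| = 31/2.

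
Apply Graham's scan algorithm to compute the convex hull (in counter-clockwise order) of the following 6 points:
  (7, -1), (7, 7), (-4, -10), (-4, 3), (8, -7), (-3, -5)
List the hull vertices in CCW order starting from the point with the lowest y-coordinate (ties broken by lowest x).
Hull (CCW) = [(-4, -10), (8, -7), (7, 7), (-4, 3)]

Graham scan procedure:
  1. Find the pivot p₀ = point with lowest y (tie → lowest x): (-4, -10).
  2. Sort the remaining points by polar angle around p₀.
  3. Walk through sorted points, maintaining a stack; pop the top while the last three entries make a non-left turn (cross product ≤ 0).
  4. Final stack is the convex hull in CCW order: (-4, -10), (8, -7), (7, 7), (-4, 3).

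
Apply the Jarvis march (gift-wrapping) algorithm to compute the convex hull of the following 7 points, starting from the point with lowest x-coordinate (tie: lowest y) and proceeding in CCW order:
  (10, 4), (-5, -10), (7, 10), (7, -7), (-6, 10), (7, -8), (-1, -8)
Hull (CCW) = [(-6, 10), (-5, -10), (7, -8), (10, 4), (7, 10)]

Jarvis march: at each step, from the current hull vertex p, select the next vertex q as the point such that every other point lies strictly to the left of (or on) the directed line p → q. (Equivalently: for every other point r, the cross product (q − p) × (r − p) ≥ 0.)
Starting point (lowest x, tie lowest y): (-6, 10). Wrap until returning to start. Resulting hull: (-6, 10), (-5, -10), (7, -8), (10, 4), (7, 10).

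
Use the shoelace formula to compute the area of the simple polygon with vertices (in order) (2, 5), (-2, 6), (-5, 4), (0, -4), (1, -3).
Area = 79/2

Shoelace formula: Area = (1/2) |Σ_i (x_i · y_{i+1} − x_{i+1} · y_i)| (indices mod n). Compute each cross term:
  (2)(6) − (-2)(5) = 22
  (-2)(4) − (-5)(6) = 22
  (-5)(-4) − (0)(4) = 20
  (0)(-3) − (1)(-4) = 4
  (1)(5) − (2)(-3) = 11
Sum = 79, so (signed) Area = 79/2 = 79/2, |Area| = 79/2.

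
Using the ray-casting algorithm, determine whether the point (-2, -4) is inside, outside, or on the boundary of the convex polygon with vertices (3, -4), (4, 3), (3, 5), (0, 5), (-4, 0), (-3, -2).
The point (-2, -4) lies strictly outside the polygon

Cast a horizontal ray to the right from the query point and count how many polygon edges it crosses (each edge strictly once or zero times, handled with the usual half-open convention). 
Parity of crossings → even ⇒ outside.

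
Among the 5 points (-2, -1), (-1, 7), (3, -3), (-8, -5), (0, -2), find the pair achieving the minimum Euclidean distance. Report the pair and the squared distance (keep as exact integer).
Pair = ((-2, -1), (0, -2)); squared distance = 5

Compute all C(5, 2) = 10 pairwise squared distances (x_i − x_j)² + (y_i − y_j)². The minimum is 5, attained by the pair ((-2, -1), (0, -2)).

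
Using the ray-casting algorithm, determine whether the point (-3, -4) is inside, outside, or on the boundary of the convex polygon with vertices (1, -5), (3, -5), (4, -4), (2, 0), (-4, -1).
The point (-3, -4) lies strictly outside the polygon

Cast a horizontal ray to the right from the query point and count how many polygon edges it crosses (each edge strictly once or zero times, handled with the usual half-open convention). 
Parity of crossings → even ⇒ outside.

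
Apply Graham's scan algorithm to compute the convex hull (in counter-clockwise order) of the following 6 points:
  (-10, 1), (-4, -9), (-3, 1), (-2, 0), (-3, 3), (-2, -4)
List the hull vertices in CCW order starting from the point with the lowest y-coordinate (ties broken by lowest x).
Hull (CCW) = [(-4, -9), (-2, -4), (-2, 0), (-3, 3), (-10, 1)]

Graham scan procedure:
  1. Find the pivot p₀ = point with lowest y (tie → lowest x): (-4, -9).
  2. Sort the remaining points by polar angle around p₀.
  3. Walk through sorted points, maintaining a stack; pop the top while the last three entries make a non-left turn (cross product ≤ 0).
  4. Final stack is the convex hull in CCW order: (-4, -9), (-2, -4), (-2, 0), (-3, 3), (-10, 1).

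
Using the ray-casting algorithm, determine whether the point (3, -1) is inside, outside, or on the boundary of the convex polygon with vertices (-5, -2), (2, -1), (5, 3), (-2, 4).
The point (3, -1) lies strictly outside the polygon

Cast a horizontal ray to the right from the query point and count how many polygon edges it crosses (each edge strictly once or zero times, handled with the usual half-open convention). 
Parity of crossings → even ⇒ outside.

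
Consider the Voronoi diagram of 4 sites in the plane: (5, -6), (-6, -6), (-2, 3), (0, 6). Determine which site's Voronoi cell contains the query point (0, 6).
Nearest site = (0, 6)

The Voronoi cell of site s contains exactly those query points closer to s than to any other site. Compute squared distances from q = (0, 6) to each site:
  (0 − 0)² + (6 − 6)² = 0
  (-2 − 0)² + (3 − 6)² = 13
  (5 − 0)² + (-6 − 6)² = 169
  (-6 − 0)² + (-6 − 6)² = 180
Minimum is attained by (0, 6), so q lies in its Voronoi cell.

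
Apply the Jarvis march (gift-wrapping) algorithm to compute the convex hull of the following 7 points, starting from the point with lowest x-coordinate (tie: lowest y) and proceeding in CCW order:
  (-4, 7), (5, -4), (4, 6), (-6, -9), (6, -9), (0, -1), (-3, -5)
Hull (CCW) = [(-6, -9), (6, -9), (4, 6), (-4, 7)]

Jarvis march: at each step, from the current hull vertex p, select the next vertex q as the point such that every other point lies strictly to the left of (or on) the directed line p → q. (Equivalently: for every other point r, the cross product (q − p) × (r − p) ≥ 0.)
Starting point (lowest x, tie lowest y): (-6, -9). Wrap until returning to start. Resulting hull: (-6, -9), (6, -9), (4, 6), (-4, 7).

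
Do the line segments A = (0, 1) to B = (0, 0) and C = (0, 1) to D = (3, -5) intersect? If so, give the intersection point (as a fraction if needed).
Yes; intersection at (0, 1) (t = 0 on AB, s = 0 on CD)

Parametrize AB as A + t(B − A) = (0 + 0 t, 1 + -1 t) and CD as C + s(D − C) = (0 + 3 s, 1 + -6 s). Solve the linear system for (t, s). Determinant = -3 ≠ 0, so a unique intersection of the containing lines exists. Solution: t = 0, s = 0 — both in [0, 1], so the segments cross. Intersection point: (0, 1).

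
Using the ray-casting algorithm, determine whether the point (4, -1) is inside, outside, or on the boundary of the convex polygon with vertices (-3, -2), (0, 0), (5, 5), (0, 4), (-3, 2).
The point (4, -1) lies strictly outside the polygon

Cast a horizontal ray to the right from the query point and count how many polygon edges it crosses (each edge strictly once or zero times, handled with the usual half-open convention). 
Parity of crossings → even ⇒ outside.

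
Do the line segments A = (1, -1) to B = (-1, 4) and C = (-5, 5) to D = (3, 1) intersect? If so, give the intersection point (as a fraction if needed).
Yes; intersection at (-1/2, 11/4) (t = 3/4 on AB, s = 9/16 on CD)

Parametrize AB as A + t(B − A) = (1 + -2 t, -1 + 5 t) and CD as C + s(D − C) = (-5 + 8 s, 5 + -4 s). Solve the linear system for (t, s). Determinant = 32 ≠ 0, so a unique intersection of the containing lines exists. Solution: t = 3/4, s = 9/16 — both in [0, 1], so the segments cross. Intersection point: (-1/2, 11/4).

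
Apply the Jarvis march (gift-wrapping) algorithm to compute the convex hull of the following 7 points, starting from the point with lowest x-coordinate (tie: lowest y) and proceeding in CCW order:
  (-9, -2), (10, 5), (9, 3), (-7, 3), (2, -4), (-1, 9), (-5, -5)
Hull (CCW) = [(-9, -2), (-5, -5), (2, -4), (9, 3), (10, 5), (-1, 9), (-7, 3)]

Jarvis march: at each step, from the current hull vertex p, select the next vertex q as the point such that every other point lies strictly to the left of (or on) the directed line p → q. (Equivalently: for every other point r, the cross product (q − p) × (r − p) ≥ 0.)
Starting point (lowest x, tie lowest y): (-9, -2). Wrap until returning to start. Resulting hull: (-9, -2), (-5, -5), (2, -4), (9, 3), (10, 5), (-1, 9), (-7, 3).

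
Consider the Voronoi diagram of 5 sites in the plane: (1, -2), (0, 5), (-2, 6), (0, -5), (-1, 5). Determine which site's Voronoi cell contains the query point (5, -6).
Nearest site = (0, -5)

The Voronoi cell of site s contains exactly those query points closer to s than to any other site. Compute squared distances from q = (5, -6) to each site:
  (0 − 5)² + (-5 − -6)² = 26
  (1 − 5)² + (-2 − -6)² = 32
  (0 − 5)² + (5 − -6)² = 146
  (-1 − 5)² + (5 − -6)² = 157
  (-2 − 5)² + (6 − -6)² = 193
Minimum is attained by (0, -5), so q lies in its Voronoi cell.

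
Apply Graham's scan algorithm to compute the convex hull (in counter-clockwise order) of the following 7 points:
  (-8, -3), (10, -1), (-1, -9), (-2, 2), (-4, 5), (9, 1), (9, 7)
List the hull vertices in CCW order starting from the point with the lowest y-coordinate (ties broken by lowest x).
Hull (CCW) = [(-1, -9), (10, -1), (9, 7), (-4, 5), (-8, -3)]

Graham scan procedure:
  1. Find the pivot p₀ = point with lowest y (tie → lowest x): (-1, -9).
  2. Sort the remaining points by polar angle around p₀.
  3. Walk through sorted points, maintaining a stack; pop the top while the last three entries make a non-left turn (cross product ≤ 0).
  4. Final stack is the convex hull in CCW order: (-1, -9), (10, -1), (9, 7), (-4, 5), (-8, -3).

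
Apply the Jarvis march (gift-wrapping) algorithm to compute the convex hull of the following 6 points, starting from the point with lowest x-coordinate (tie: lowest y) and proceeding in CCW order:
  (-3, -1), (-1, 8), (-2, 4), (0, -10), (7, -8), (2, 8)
Hull (CCW) = [(-3, -1), (0, -10), (7, -8), (2, 8), (-1, 8), (-2, 4)]

Jarvis march: at each step, from the current hull vertex p, select the next vertex q as the point such that every other point lies strictly to the left of (or on) the directed line p → q. (Equivalently: for every other point r, the cross product (q − p) × (r − p) ≥ 0.)
Starting point (lowest x, tie lowest y): (-3, -1). Wrap until returning to start. Resulting hull: (-3, -1), (0, -10), (7, -8), (2, 8), (-1, 8), (-2, 4).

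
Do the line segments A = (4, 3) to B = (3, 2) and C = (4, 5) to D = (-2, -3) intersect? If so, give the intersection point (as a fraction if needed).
No (intersection of containing lines falls outside at least one segment)

Parametrize and solve: t = 6, s = 1. At least one of these is outside [0, 1], so the segments do not intersect.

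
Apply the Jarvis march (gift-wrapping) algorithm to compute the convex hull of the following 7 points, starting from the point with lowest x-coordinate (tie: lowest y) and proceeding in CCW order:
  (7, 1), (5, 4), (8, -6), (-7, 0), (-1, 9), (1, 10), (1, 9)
Hull (CCW) = [(-7, 0), (8, -6), (7, 1), (1, 10), (-1, 9)]

Jarvis march: at each step, from the current hull vertex p, select the next vertex q as the point such that every other point lies strictly to the left of (or on) the directed line p → q. (Equivalently: for every other point r, the cross product (q − p) × (r − p) ≥ 0.)
Starting point (lowest x, tie lowest y): (-7, 0). Wrap until returning to start. Resulting hull: (-7, 0), (8, -6), (7, 1), (1, 10), (-1, 9).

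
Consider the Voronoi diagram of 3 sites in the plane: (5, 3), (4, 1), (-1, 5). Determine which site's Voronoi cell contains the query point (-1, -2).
Nearest site = (4, 1)

The Voronoi cell of site s contains exactly those query points closer to s than to any other site. Compute squared distances from q = (-1, -2) to each site:
  (4 − -1)² + (1 − -2)² = 34
  (-1 − -1)² + (5 − -2)² = 49
  (5 − -1)² + (3 − -2)² = 61
Minimum is attained by (4, 1), so q lies in its Voronoi cell.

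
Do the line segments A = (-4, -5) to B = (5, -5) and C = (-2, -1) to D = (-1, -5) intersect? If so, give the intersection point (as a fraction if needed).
Yes; intersection at (-1, -5) (t = 1/3 on AB, s = 1 on CD)

Parametrize AB as A + t(B − A) = (-4 + 9 t, -5 + 0 t) and CD as C + s(D − C) = (-2 + 1 s, -1 + -4 s). Solve the linear system for (t, s). Determinant = 36 ≠ 0, so a unique intersection of the containing lines exists. Solution: t = 1/3, s = 1 — both in [0, 1], so the segments cross. Intersection point: (-1, -5).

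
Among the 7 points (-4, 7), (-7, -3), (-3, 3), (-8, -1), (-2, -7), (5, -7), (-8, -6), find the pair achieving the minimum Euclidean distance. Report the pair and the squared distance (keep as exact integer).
Pair = ((-7, -3), (-8, -1)); squared distance = 5

Compute all C(7, 2) = 21 pairwise squared distances (x_i − x_j)² + (y_i − y_j)². The minimum is 5, attained by the pair ((-7, -3), (-8, -1)).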